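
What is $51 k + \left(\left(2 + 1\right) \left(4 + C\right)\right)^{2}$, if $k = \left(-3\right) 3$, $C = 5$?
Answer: $270$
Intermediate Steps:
$k = -9$
$51 k + \left(\left(2 + 1\right) \left(4 + C\right)\right)^{2} = 51 \left(-9\right) + \left(\left(2 + 1\right) \left(4 + 5\right)\right)^{2} = -459 + \left(3 \cdot 9\right)^{2} = -459 + 27^{2} = -459 + 729 = 270$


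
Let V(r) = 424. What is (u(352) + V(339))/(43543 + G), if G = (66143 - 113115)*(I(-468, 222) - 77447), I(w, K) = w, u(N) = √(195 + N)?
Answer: 424/3659866923 + √547/3659866923 ≈ 1.2224e-7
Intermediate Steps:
G = 3659823380 (G = (66143 - 113115)*(-468 - 77447) = -46972*(-77915) = 3659823380)
(u(352) + V(339))/(43543 + G) = (√(195 + 352) + 424)/(43543 + 3659823380) = (√547 + 424)/3659866923 = (424 + √547)*(1/3659866923) = 424/3659866923 + √547/3659866923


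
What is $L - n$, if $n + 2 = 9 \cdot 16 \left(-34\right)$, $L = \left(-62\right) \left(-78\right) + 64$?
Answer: $9798$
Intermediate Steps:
$L = 4900$ ($L = 4836 + 64 = 4900$)
$n = -4898$ ($n = -2 + 9 \cdot 16 \left(-34\right) = -2 + 144 \left(-34\right) = -2 - 4896 = -4898$)
$L - n = 4900 - -4898 = 4900 + 4898 = 9798$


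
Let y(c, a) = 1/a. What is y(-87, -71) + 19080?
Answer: 1354679/71 ≈ 19080.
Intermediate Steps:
y(-87, -71) + 19080 = 1/(-71) + 19080 = -1/71 + 19080 = 1354679/71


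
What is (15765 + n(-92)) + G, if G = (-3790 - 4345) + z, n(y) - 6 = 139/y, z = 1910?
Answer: 878093/92 ≈ 9544.5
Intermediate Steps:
n(y) = 6 + 139/y
G = -6225 (G = (-3790 - 4345) + 1910 = -8135 + 1910 = -6225)
(15765 + n(-92)) + G = (15765 + (6 + 139/(-92))) - 6225 = (15765 + (6 + 139*(-1/92))) - 6225 = (15765 + (6 - 139/92)) - 6225 = (15765 + 413/92) - 6225 = 1450793/92 - 6225 = 878093/92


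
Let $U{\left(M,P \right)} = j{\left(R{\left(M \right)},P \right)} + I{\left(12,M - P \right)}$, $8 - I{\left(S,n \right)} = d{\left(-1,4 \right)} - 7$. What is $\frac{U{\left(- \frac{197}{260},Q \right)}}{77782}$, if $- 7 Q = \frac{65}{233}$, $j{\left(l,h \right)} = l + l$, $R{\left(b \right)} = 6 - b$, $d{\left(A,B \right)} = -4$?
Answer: $\frac{4227}{10111660} \approx 0.00041803$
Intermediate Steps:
$I{\left(S,n \right)} = 19$ ($I{\left(S,n \right)} = 8 - \left(-4 - 7\right) = 8 - -11 = 8 + 11 = 19$)
$j{\left(l,h \right)} = 2 l$
$Q = - \frac{65}{1631}$ ($Q = - \frac{65 \cdot \frac{1}{233}}{7} = \left(- \frac{1}{7}\right) \frac{65}{233} = - \frac{65}{1631} \approx -0.039853$)
$U{\left(M,P \right)} = 31 - 2 M$ ($U{\left(M,P \right)} = 2 \left(6 - M\right) + 19 = \left(12 - 2 M\right) + 19 = 31 - 2 M$)
$\frac{U{\left(- \frac{197}{260},Q \right)}}{77782} = \frac{31 - 2 \left(- \frac{197}{260}\right)}{77782} = \left(31 - 2 \left(\left(-197\right) \frac{1}{260}\right)\right) \frac{1}{77782} = \left(31 - - \frac{197}{130}\right) \frac{1}{77782} = \left(31 + \frac{197}{130}\right) \frac{1}{77782} = \frac{4227}{130} \cdot \frac{1}{77782} = \frac{4227}{10111660}$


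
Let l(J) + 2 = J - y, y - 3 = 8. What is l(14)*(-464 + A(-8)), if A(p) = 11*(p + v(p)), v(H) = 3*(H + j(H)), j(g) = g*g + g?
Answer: 1032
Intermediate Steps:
y = 11 (y = 3 + 8 = 11)
j(g) = g + g**2 (j(g) = g**2 + g = g + g**2)
v(H) = 3*H + 3*H*(1 + H) (v(H) = 3*(H + H*(1 + H)) = 3*H + 3*H*(1 + H))
l(J) = -13 + J (l(J) = -2 + (J - 1*11) = -2 + (J - 11) = -2 + (-11 + J) = -13 + J)
A(p) = 11*p + 33*p*(2 + p) (A(p) = 11*(p + 3*p*(2 + p)) = 11*p + 33*p*(2 + p))
l(14)*(-464 + A(-8)) = (-13 + 14)*(-464 + 11*(-8)*(7 + 3*(-8))) = 1*(-464 + 11*(-8)*(7 - 24)) = 1*(-464 + 11*(-8)*(-17)) = 1*(-464 + 1496) = 1*1032 = 1032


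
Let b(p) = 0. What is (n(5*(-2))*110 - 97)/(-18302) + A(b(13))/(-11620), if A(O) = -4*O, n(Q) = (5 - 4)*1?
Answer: -13/18302 ≈ -0.00071030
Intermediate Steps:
n(Q) = 1 (n(Q) = 1*1 = 1)
(n(5*(-2))*110 - 97)/(-18302) + A(b(13))/(-11620) = (1*110 - 97)/(-18302) - 4*0/(-11620) = (110 - 97)*(-1/18302) + 0*(-1/11620) = 13*(-1/18302) + 0 = -13/18302 + 0 = -13/18302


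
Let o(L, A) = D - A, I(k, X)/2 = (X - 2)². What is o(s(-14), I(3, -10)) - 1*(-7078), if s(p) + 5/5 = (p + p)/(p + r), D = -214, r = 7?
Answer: 6576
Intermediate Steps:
I(k, X) = 2*(-2 + X)² (I(k, X) = 2*(X - 2)² = 2*(-2 + X)²)
s(p) = -1 + 2*p/(7 + p) (s(p) = -1 + (p + p)/(p + 7) = -1 + (2*p)/(7 + p) = -1 + 2*p/(7 + p))
o(L, A) = -214 - A
o(s(-14), I(3, -10)) - 1*(-7078) = (-214 - 2*(-2 - 10)²) - 1*(-7078) = (-214 - 2*(-12)²) + 7078 = (-214 - 2*144) + 7078 = (-214 - 1*288) + 7078 = (-214 - 288) + 7078 = -502 + 7078 = 6576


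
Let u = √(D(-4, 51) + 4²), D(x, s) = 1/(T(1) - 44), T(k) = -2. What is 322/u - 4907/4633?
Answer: -4907/4633 + 46*√690/15 ≈ 79.496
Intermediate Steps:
D(x, s) = -1/46 (D(x, s) = 1/(-2 - 44) = 1/(-46) = -1/46)
u = 7*√690/46 (u = √(-1/46 + 4²) = √(-1/46 + 16) = √(735/46) = 7*√690/46 ≈ 3.9973)
322/u - 4907/4633 = 322/((7*√690/46)) - 4907/4633 = 322*(√690/105) - 4907*1/4633 = 46*√690/15 - 4907/4633 = -4907/4633 + 46*√690/15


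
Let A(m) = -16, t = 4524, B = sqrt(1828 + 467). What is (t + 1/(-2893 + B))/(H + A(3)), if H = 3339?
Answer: 37853001803/27804052742 - 3*sqrt(255)/27804052742 ≈ 1.3614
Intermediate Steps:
B = 3*sqrt(255) (B = sqrt(2295) = 3*sqrt(255) ≈ 47.906)
(t + 1/(-2893 + B))/(H + A(3)) = (4524 + 1/(-2893 + 3*sqrt(255)))/(3339 - 16) = (4524 + 1/(-2893 + 3*sqrt(255)))/3323 = (4524 + 1/(-2893 + 3*sqrt(255)))*(1/3323) = 4524/3323 + 1/(3323*(-2893 + 3*sqrt(255)))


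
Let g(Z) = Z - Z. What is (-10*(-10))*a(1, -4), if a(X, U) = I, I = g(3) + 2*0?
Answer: 0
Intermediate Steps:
g(Z) = 0
I = 0 (I = 0 + 2*0 = 0 + 0 = 0)
a(X, U) = 0
(-10*(-10))*a(1, -4) = -10*(-10)*0 = 100*0 = 0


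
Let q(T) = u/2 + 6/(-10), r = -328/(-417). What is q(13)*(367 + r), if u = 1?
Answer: -153367/4170 ≈ -36.779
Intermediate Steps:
r = 328/417 (r = -328*(-1/417) = 328/417 ≈ 0.78657)
q(T) = -⅒ (q(T) = 1/2 + 6/(-10) = 1*(½) + 6*(-⅒) = ½ - ⅗ = -⅒)
q(13)*(367 + r) = -(367 + 328/417)/10 = -⅒*153367/417 = -153367/4170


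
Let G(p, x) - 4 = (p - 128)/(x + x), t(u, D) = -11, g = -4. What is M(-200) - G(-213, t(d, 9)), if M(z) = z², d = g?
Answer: 79961/2 ≈ 39981.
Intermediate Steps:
d = -4
G(p, x) = 4 + (-128 + p)/(2*x) (G(p, x) = 4 + (p - 128)/(x + x) = 4 + (-128 + p)/((2*x)) = 4 + (-128 + p)*(1/(2*x)) = 4 + (-128 + p)/(2*x))
M(-200) - G(-213, t(d, 9)) = (-200)² - (-128 - 213 + 8*(-11))/(2*(-11)) = 40000 - (-1)*(-128 - 213 - 88)/(2*11) = 40000 - (-1)*(-429)/(2*11) = 40000 - 1*39/2 = 40000 - 39/2 = 79961/2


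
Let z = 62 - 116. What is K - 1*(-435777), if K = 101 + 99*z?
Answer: 430532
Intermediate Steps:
z = -54
K = -5245 (K = 101 + 99*(-54) = 101 - 5346 = -5245)
K - 1*(-435777) = -5245 - 1*(-435777) = -5245 + 435777 = 430532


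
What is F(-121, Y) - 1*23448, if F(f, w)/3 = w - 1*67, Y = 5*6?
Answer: -23559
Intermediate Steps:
Y = 30
F(f, w) = -201 + 3*w (F(f, w) = 3*(w - 1*67) = 3*(w - 67) = 3*(-67 + w) = -201 + 3*w)
F(-121, Y) - 1*23448 = (-201 + 3*30) - 1*23448 = (-201 + 90) - 23448 = -111 - 23448 = -23559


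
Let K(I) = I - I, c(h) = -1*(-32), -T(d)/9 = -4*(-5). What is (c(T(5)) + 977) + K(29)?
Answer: 1009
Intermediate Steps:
T(d) = -180 (T(d) = -(-36)*(-5) = -9*20 = -180)
c(h) = 32
K(I) = 0
(c(T(5)) + 977) + K(29) = (32 + 977) + 0 = 1009 + 0 = 1009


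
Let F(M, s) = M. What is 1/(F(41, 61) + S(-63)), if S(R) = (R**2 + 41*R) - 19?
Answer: 1/1408 ≈ 0.00071023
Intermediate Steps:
S(R) = -19 + R**2 + 41*R
1/(F(41, 61) + S(-63)) = 1/(41 + (-19 + (-63)**2 + 41*(-63))) = 1/(41 + (-19 + 3969 - 2583)) = 1/(41 + 1367) = 1/1408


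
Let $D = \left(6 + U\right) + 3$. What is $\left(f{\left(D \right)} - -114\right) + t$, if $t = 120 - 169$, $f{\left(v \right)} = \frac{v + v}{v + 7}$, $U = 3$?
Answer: $\frac{1259}{19} \approx 66.263$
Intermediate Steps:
$D = 12$ ($D = \left(6 + 3\right) + 3 = 9 + 3 = 12$)
$f{\left(v \right)} = \frac{2 v}{7 + v}$
$t = -49$
$\left(f{\left(D \right)} - -114\right) + t = \left(2 \cdot 12 \frac{1}{7 + 12} - -114\right) - 49 = \left(2 \cdot 12 \cdot \frac{1}{19} + 114\right) - 49 = \left(\frac{24}{19} + 114\right) - 49 = \frac{2190}{19} - 49 = \frac{1259}{19}$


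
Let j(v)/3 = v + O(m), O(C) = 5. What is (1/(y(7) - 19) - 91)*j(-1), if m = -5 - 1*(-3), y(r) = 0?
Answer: -20760/19 ≈ -1092.6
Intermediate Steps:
m = -2 (m = -5 + 3 = -2)
j(v) = 15 + 3*v (j(v) = 3*(v + 5) = 3*(5 + v) = 15 + 3*v)
(1/(y(7) - 19) - 91)*j(-1) = (1/(0 - 19) - 91)*(15 + 3*(-1)) = (1/(-19) - 91)*(15 - 3) = (-1/19 - 91)*12 = -1730/19*12 = -20760/19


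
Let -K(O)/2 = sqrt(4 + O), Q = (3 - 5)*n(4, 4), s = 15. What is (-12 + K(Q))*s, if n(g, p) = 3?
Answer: -180 - 30*I*sqrt(2) ≈ -180.0 - 42.426*I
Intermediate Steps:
Q = -6 (Q = (3 - 5)*3 = -2*3 = -6)
K(O) = -2*sqrt(4 + O)
(-12 + K(Q))*s = (-12 - 2*sqrt(4 - 6))*15 = (-12 - 2*I*sqrt(2))*15 = -180 - 30*I*sqrt(2)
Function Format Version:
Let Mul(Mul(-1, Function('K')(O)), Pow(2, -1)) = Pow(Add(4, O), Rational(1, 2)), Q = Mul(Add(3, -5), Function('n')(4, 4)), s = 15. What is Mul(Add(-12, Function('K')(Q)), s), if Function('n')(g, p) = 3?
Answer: Add(-180, Mul(-30, I, Pow(2, Rational(1, 2)))) ≈ Add(-180.00, Mul(-42.426, I))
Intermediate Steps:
Q = -6 (Q = Mul(Add(3, -5), 3) = Mul(-2, 3) = -6)
Function('K')(O) = Mul(-2, Pow(Add(4, O), Rational(1, 2)))
Mul(Add(-12, Function('K')(Q)), s) = Mul(Add(-12, Mul(-2, Pow(Add(4, -6), Rational(1, 2)))), 15) = Mul(Add(-12, Mul(-2, Pow(-2, Rational(1, 2)))), 15) = Mul(Add(-12, Mul(-2, Mul(I, Pow(2, Rational(1, 2))))), 15) = Mul(Add(-12, Mul(-2, I, Pow(2, Rational(1, 2)))), 15) = Add(-180, Mul(-30, I, Pow(2, Rational(1, 2))))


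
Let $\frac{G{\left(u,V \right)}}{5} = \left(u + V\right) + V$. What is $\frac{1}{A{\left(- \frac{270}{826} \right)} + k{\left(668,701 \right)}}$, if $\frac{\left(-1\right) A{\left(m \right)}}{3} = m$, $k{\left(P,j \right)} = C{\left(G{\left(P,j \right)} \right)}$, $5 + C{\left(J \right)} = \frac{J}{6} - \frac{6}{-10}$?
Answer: $\frac{2065}{3555064} \approx 0.00058086$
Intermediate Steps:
$G{\left(u,V \right)} = 5 u + 10 V$ ($G{\left(u,V \right)} = 5 \left(\left(u + V\right) + V\right) = 5 \left(\left(V + u\right) + V\right) = 5 \left(u + 2 V\right) = 5 u + 10 V$)
$C{\left(J \right)} = - \frac{22}{5} + \frac{J}{6}$ ($C{\left(J \right)} = -5 + \left(\frac{J}{6} - \frac{6}{-10}\right) = -5 + \left(J \frac{1}{6} - - \frac{3}{5}\right) = -5 + \left(\frac{J}{6} + \frac{3}{5}\right) = -5 + \left(\frac{3}{5} + \frac{J}{6}\right) = - \frac{22}{5} + \frac{J}{6}$)
$k{\left(P,j \right)} = - \frac{22}{5} + \frac{5 j}{3} + \frac{5 P}{6}$ ($k{\left(P,j \right)} = - \frac{22}{5} + \frac{5 P + 10 j}{6} = - \frac{22}{5} + \left(\frac{5 j}{3} + \frac{5 P}{6}\right) = - \frac{22}{5} + \frac{5 j}{3} + \frac{5 P}{6}$)
$A{\left(m \right)} = - 3 m$
$\frac{1}{A{\left(- \frac{270}{826} \right)} + k{\left(668,701 \right)}} = \frac{1}{- 3 \left(- \frac{270}{826}\right) + \left(- \frac{22}{5} + \frac{5}{3} \cdot 701 + \frac{5}{6} \cdot 668\right)} = \frac{1}{- 3 \left(\left(-270\right) \frac{1}{826}\right) + \left(- \frac{22}{5} + \frac{3505}{3} + \frac{1670}{3}\right)} = \frac{1}{\left(-3\right) \left(- \frac{135}{413}\right) + \frac{8603}{5}} = \frac{1}{\frac{405}{413} + \frac{8603}{5}} = \frac{1}{\frac{3555064}{2065}} = \frac{2065}{3555064}$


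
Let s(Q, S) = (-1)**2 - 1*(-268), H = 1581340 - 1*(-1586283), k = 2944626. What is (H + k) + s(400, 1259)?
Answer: 6112518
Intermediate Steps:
H = 3167623 (H = 1581340 + 1586283 = 3167623)
s(Q, S) = 269 (s(Q, S) = 1 + 268 = 269)
(H + k) + s(400, 1259) = (3167623 + 2944626) + 269 = 6112249 + 269 = 6112518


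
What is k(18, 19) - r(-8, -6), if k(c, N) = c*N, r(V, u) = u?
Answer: 348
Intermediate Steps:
k(c, N) = N*c
k(18, 19) - r(-8, -6) = 19*18 - 1*(-6) = 342 + 6 = 348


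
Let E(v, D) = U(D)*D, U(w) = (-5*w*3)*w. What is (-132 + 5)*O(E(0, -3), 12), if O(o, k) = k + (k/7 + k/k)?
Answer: -13081/7 ≈ -1868.7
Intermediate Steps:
U(w) = -15*w**2 (U(w) = (-15*w)*w = -15*w**2)
E(v, D) = -15*D**3 (E(v, D) = (-15*D**2)*D = -15*D**3)
O(o, k) = 1 + 8*k/7 (O(o, k) = k + (k*(1/7) + 1) = k + (k/7 + 1) = k + (1 + k/7) = 1 + 8*k/7)
(-132 + 5)*O(E(0, -3), 12) = (-132 + 5)*(1 + (8/7)*12) = -127*(1 + 96/7) = -127*103/7 = -13081/7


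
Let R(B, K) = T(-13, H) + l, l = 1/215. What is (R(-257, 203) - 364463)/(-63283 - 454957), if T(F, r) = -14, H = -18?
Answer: 39181277/55710800 ≈ 0.70330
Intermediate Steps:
l = 1/215 ≈ 0.0046512
R(B, K) = -3009/215 (R(B, K) = -14 + 1/215 = -3009/215)
(R(-257, 203) - 364463)/(-63283 - 454957) = (-3009/215 - 364463)/(-63283 - 454957) = -78362554/215/(-518240) = -78362554/215*(-1/518240) = 39181277/55710800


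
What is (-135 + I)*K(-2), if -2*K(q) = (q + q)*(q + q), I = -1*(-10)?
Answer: 1000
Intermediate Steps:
I = 10
K(q) = -2*q**2 (K(q) = -(q + q)*(q + q)/2 = -2*q*2*q/2 = -2*q**2)
(-135 + I)*K(-2) = (-135 + 10)*(-2*(-2)**2) = -(-250)*4 = -125*(-8) = 1000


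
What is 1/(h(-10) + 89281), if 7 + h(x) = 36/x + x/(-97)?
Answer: 485/43296194 ≈ 1.1202e-5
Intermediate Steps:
h(x) = -7 + 36/x - x/97 (h(x) = -7 + (36/x + x/(-97)) = -7 + (36/x + x*(-1/97)) = -7 + (36/x - x/97) = -7 + 36/x - x/97)
1/(h(-10) + 89281) = 1/((-7 + 36/(-10) - 1/97*(-10)) + 89281) = 1/((-7 + 36*(-⅒) + 10/97) + 89281) = 1/((-7 - 18/5 + 10/97) + 89281) = 1/(-5091/485 + 89281) = 1/(43296194/485) = 485/43296194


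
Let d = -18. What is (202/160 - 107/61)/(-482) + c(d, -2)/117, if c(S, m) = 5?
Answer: 12041483/275202720 ≈ 0.043755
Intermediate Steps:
(202/160 - 107/61)/(-482) + c(d, -2)/117 = (202/160 - 107/61)/(-482) + 5/117 = (202*(1/160) - 107*1/61)*(-1/482) + 5*(1/117) = (101/80 - 107/61)*(-1/482) + 5/117 = -2399/4880*(-1/482) + 5/117 = 2399/2352160 + 5/117 = 12041483/275202720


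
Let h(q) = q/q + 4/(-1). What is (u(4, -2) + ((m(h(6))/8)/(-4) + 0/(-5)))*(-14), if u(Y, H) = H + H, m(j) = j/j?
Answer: 903/16 ≈ 56.438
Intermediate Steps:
h(q) = -3 (h(q) = 1 + 4*(-1) = 1 - 4 = -3)
m(j) = 1
u(Y, H) = 2*H
(u(4, -2) + ((m(h(6))/8)/(-4) + 0/(-5)))*(-14) = (2*(-2) + ((1/8)/(-4) + 0/(-5)))*(-14) = (-4 + ((1*(⅛))*(-¼) + 0*(-⅕)))*(-14) = (-4 + ((⅛)*(-¼) + 0))*(-14) = (-4 + (-1/32 + 0))*(-14) = (-4 - 1/32)*(-14) = -129/32*(-14) = 903/16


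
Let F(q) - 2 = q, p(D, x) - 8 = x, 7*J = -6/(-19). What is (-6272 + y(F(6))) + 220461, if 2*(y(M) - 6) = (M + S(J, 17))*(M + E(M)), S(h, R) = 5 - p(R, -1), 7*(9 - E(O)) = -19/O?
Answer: 11997833/56 ≈ 2.1425e+5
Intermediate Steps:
E(O) = 9 + 19/(7*O) (E(O) = 9 - (-19)/(7*O) = 9 + 19/(7*O))
J = 6/133 (J = (-6/(-19))/7 = (-6*(-1/19))/7 = (⅐)*(6/19) = 6/133 ≈ 0.045113)
p(D, x) = 8 + x
F(q) = 2 + q
S(h, R) = -2 (S(h, R) = 5 - (8 - 1) = 5 - 1*7 = 5 - 7 = -2)
y(M) = 6 + (-2 + M)*(9 + M + 19/(7*M))/2 (y(M) = 6 + ((M - 2)*(M + (9 + 19/(7*M))))/2 = 6 + ((-2 + M)*(9 + M + 19/(7*M)))/2 = 6 + (-2 + M)*(9 + M + 19/(7*M))/2)
(-6272 + y(F(6))) + 220461 = (-6272 + (-38 + (2 + 6)*(-23 + 7*(2 + 6)² + 49*(2 + 6)))/(14*(2 + 6))) + 220461 = (-6272 + (1/14)*(-38 + 8*(-23 + 7*8² + 49*8))/8) + 220461 = (-6272 + (1/14)*(⅛)*(-38 + 8*(-23 + 7*64 + 392))) + 220461 = (-6272 + (1/14)*(⅛)*(-38 + 8*(-23 + 448 + 392))) + 220461 = (-6272 + (1/14)*(⅛)*(-38 + 8*817)) + 220461 = (-6272 + (1/14)*(⅛)*(-38 + 6536)) + 220461 = (-6272 + (1/14)*(⅛)*6498) + 220461 = (-6272 + 3249/56) + 220461 = -347983/56 + 220461 = 11997833/56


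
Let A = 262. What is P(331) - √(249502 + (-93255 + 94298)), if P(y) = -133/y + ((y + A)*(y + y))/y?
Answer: 392433/331 - √250545 ≈ 685.05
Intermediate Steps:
P(y) = 524 - 133/y + 2*y (P(y) = -133/y + ((y + 262)*(y + y))/y = -133/y + ((262 + y)*(2*y))/y = -133/y + (2*y*(262 + y))/y = -133/y + (524 + 2*y) = 524 - 133/y + 2*y)
P(331) - √(249502 + (-93255 + 94298)) = (524 - 133/331 + 2*331) - √(249502 + (-93255 + 94298)) = (524 - 133*1/331 + 662) - √(249502 + 1043) = (524 - 133/331 + 662) - √250545 = 392433/331 - √250545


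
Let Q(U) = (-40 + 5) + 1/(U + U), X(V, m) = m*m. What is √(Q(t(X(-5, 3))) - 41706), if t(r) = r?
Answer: I*√1502674/6 ≈ 204.31*I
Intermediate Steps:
X(V, m) = m²
Q(U) = -35 + 1/(2*U)
√(Q(t(X(-5, 3))) - 41706) = √((-35 + 1/(2*(3²))) - 41706) = √((-35 + (½)/9) - 41706) = √((-35 + (½)*(⅑)) - 41706) = √((-35 + 1/18) - 41706) = √(-629/18 - 41706) = √(-751337/18) = I*√1502674/6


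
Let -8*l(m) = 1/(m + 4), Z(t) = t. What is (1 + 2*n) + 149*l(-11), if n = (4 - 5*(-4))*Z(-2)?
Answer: -5171/56 ≈ -92.339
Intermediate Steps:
n = -48 (n = (4 - 5*(-4))*(-2) = (4 + 20)*(-2) = 24*(-2) = -48)
l(m) = -1/(8*(4 + m)) (l(m) = -1/(8*(m + 4)) = -1/(8*(4 + m)))
(1 + 2*n) + 149*l(-11) = (1 + 2*(-48)) + 149*(-1/(32 + 8*(-11))) = (1 - 96) + 149*(-1/(32 - 88)) = -95 + 149*(-1/(-56)) = -95 + 149*(-1*(-1/56)) = -95 + 149*(1/56) = -95 + 149/56 = -5171/56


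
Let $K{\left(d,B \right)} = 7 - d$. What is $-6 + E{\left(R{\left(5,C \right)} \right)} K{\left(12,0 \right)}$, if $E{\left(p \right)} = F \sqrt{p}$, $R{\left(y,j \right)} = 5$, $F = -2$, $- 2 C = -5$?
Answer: $-6 + 10 \sqrt{5} \approx 16.361$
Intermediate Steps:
$C = \frac{5}{2}$ ($C = \left(- \frac{1}{2}\right) \left(-5\right) = \frac{5}{2} \approx 2.5$)
$E{\left(p \right)} = - 2 \sqrt{p}$
$-6 + E{\left(R{\left(5,C \right)} \right)} K{\left(12,0 \right)} = -6 + - 2 \sqrt{5} \left(7 - 12\right) = -6 + - 2 \sqrt{5} \left(-5\right) = -6 + 10 \sqrt{5}$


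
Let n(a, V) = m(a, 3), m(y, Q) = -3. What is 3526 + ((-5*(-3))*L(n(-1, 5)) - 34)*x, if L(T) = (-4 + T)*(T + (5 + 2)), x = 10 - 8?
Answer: 2618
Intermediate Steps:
x = 2
n(a, V) = -3
L(T) = (-4 + T)*(7 + T) (L(T) = (-4 + T)*(T + 7) = (-4 + T)*(7 + T))
3526 + ((-5*(-3))*L(n(-1, 5)) - 34)*x = 3526 + ((-5*(-3))*(-28 + (-3)² + 3*(-3)) - 34)*2 = 3526 + (15*(-28 + 9 - 9) - 34)*2 = 3526 + (15*(-28) - 34)*2 = 3526 + (-420 - 34)*2 = 3526 - 454*2 = 3526 - 908 = 2618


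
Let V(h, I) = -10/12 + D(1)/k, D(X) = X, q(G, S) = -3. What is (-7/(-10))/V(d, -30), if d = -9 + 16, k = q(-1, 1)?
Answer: -⅗ ≈ -0.60000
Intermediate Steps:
k = -3
d = 7
V(h, I) = -7/6 (V(h, I) = -10/12 + 1/(-3) = -10*1/12 + 1*(-⅓) = -⅚ - ⅓ = -7/6)
(-7/(-10))/V(d, -30) = (-7/(-10))/(-7/6) = -7*(-⅒)*(-6/7) = (7/10)*(-6/7) = -⅗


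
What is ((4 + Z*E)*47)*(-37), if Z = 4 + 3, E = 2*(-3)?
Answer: 66082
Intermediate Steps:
E = -6
Z = 7
((4 + Z*E)*47)*(-37) = ((4 + 7*(-6))*47)*(-37) = ((4 - 42)*47)*(-37) = -38*47*(-37) = -1786*(-37) = 66082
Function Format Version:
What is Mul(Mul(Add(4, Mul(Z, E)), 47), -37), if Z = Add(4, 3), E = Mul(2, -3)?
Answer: 66082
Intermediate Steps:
E = -6
Z = 7
Mul(Mul(Add(4, Mul(Z, E)), 47), -37) = Mul(Mul(Add(4, Mul(7, -6)), 47), -37) = Mul(Mul(Add(4, -42), 47), -37) = Mul(Mul(-38, 47), -37) = Mul(-1786, -37) = 66082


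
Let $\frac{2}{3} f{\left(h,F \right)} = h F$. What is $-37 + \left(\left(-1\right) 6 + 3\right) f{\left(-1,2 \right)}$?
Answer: $-28$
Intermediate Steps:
$f{\left(h,F \right)} = \frac{3 F h}{2}$ ($f{\left(h,F \right)} = \frac{3 h F}{2} = \frac{3 F h}{2}$)
$-37 + \left(\left(-1\right) 6 + 3\right) f{\left(-1,2 \right)} = -37 + \left(\left(-1\right) 6 + 3\right) \frac{3}{2} \cdot 2 \left(-1\right) = -37 + \left(-6 + 3\right) \left(-3\right) = -37 - -9 = -37 + 9 = -28$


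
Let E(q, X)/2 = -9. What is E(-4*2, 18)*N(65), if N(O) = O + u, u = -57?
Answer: -144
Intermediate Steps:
E(q, X) = -18 (E(q, X) = 2*(-9) = -18)
N(O) = -57 + O (N(O) = O - 57 = -57 + O)
E(-4*2, 18)*N(65) = -18*(-57 + 65) = -18*8 = -144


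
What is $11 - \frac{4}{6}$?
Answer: $\frac{31}{3} \approx 10.333$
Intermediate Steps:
$11 - \frac{4}{6} = 11 - \frac{2}{3} = \frac{31}{3}$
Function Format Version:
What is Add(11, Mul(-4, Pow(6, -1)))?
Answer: Rational(31, 3) ≈ 10.333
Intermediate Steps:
Add(11, Mul(-4, Pow(6, -1))) = Add(11, Mul(-4, Rational(1, 6))) = Add(11, Rational(-2, 3)) = Rational(31, 3)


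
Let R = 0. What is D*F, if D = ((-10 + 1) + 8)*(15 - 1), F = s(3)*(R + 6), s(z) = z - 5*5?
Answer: 1848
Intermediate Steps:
s(z) = -25 + z (s(z) = z - 25 = -25 + z)
F = -132 (F = (-25 + 3)*(0 + 6) = -22*6 = -132)
D = -14 (D = (-9 + 8)*14 = -1*14 = -14)
D*F = -14*(-132) = 1848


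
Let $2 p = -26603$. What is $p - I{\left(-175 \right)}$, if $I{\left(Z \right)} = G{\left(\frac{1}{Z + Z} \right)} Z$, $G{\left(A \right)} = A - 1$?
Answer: $-13477$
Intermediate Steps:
$p = - \frac{26603}{2}$ ($p = \frac{1}{2} \left(-26603\right) = - \frac{26603}{2} \approx -13302.0$)
$G{\left(A \right)} = -1 + A$ ($G{\left(A \right)} = A - 1 = -1 + A$)
$I{\left(Z \right)} = Z \left(-1 + \frac{1}{2 Z}\right)$ ($I{\left(Z \right)} = \left(-1 + \frac{1}{Z + Z}\right) Z = \left(-1 + \frac{1}{2 Z}\right) Z = Z \left(-1 + \frac{1}{2 Z}\right)$)
$p - I{\left(-175 \right)} = - \frac{26603}{2} - \left(\frac{1}{2} - -175\right) = - \frac{26603}{2} - \left(\frac{1}{2} + 175\right) = - \frac{26603}{2} - \frac{351}{2} = -13477$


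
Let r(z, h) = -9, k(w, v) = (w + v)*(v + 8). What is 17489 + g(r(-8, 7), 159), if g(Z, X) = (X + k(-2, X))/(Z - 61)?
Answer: 598926/35 ≈ 17112.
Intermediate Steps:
k(w, v) = (8 + v)*(v + w) (k(w, v) = (v + w)*(8 + v) = (8 + v)*(v + w))
g(Z, X) = (-16 + X² + 7*X)/(-61 + Z) (g(Z, X) = (X + (X² + 8*X + 8*(-2) + X*(-2)))/(Z - 61) = (X + (X² + 8*X - 16 - 2*X))/(-61 + Z) = (X + (-16 + X² + 6*X))/(-61 + Z) = (-16 + X² + 7*X)/(-61 + Z))
17489 + g(r(-8, 7), 159) = 17489 + (-16 + 159² + 7*159)/(-61 - 9) = 17489 + (-16 + 25281 + 1113)/(-70) = 17489 - 1/70*26378 = 17489 - 13189/35 = 598926/35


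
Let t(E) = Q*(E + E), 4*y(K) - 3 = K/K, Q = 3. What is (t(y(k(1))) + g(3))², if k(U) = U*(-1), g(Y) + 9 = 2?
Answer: 1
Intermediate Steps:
g(Y) = -7 (g(Y) = -9 + 2 = -7)
k(U) = -U
y(K) = 1 (y(K) = ¾ + (K/K)/4 = ¾ + (¼)*1 = ¾ + ¼ = 1)
t(E) = 6*E (t(E) = 3*(E + E) = 3*(2*E) = 6*E)
(t(y(k(1))) + g(3))² = (6*1 - 7)² = (6 - 7)² = (-1)² = 1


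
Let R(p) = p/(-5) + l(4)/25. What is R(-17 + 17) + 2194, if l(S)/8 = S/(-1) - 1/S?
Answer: 54816/25 ≈ 2192.6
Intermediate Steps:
l(S) = -8*S - 8/S (l(S) = 8*(S/(-1) - 1/S) = 8*(S*(-1) - 1/S) = 8*(-S - 1/S) = -8*S - 8/S)
R(p) = -34/25 - p/5 (R(p) = p/(-5) + (-8*4 - 8/4)/25 = p*(-⅕) + (-32 - 8*¼)*(1/25) = -p/5 + (-32 - 2)*(1/25) = -p/5 - 34*1/25 = -p/5 - 34/25 = -34/25 - p/5)
R(-17 + 17) + 2194 = (-34/25 - (-17 + 17)/5) + 2194 = (-34/25 - ⅕*0) + 2194 = (-34/25 + 0) + 2194 = -34/25 + 2194 = 54816/25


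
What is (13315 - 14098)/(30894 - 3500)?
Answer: -783/27394 ≈ -0.028583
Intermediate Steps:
(13315 - 14098)/(30894 - 3500) = -783/27394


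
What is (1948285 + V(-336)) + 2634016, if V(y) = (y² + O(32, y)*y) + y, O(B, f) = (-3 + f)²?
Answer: -33918595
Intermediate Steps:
V(y) = y + y² + y*(-3 + y)² (V(y) = (y² + (-3 + y)²*y) + y = (y² + y*(-3 + y)²) + y = y + y² + y*(-3 + y)²)
(1948285 + V(-336)) + 2634016 = (1948285 - 336*(1 - 336 + (-3 - 336)²)) + 2634016 = (1948285 - 336*(1 - 336 + (-339)²)) + 2634016 = (1948285 - 336*(1 - 336 + 114921)) + 2634016 = (1948285 - 336*114586) + 2634016 = (1948285 - 38500896) + 2634016 = -36552611 + 2634016 = -33918595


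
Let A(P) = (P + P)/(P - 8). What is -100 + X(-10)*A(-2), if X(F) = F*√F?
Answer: -100 - 4*I*√10 ≈ -100.0 - 12.649*I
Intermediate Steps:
X(F) = F^(3/2)
A(P) = 2*P/(-8 + P) (A(P) = (2*P)/(-8 + P) = 2*P/(-8 + P))
-100 + X(-10)*A(-2) = -100 + (-10)^(3/2)*(2*(-2)/(-8 - 2)) = -100 + (-10*I*√10)*(2*(-2)/(-10)) = -100 + (-10*I*√10)*(2*(-2)*(-⅒)) = -100 - 10*I*√10*(⅖) = -100 - 4*I*√10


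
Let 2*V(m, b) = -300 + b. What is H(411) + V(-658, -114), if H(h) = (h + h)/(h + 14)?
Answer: -87153/425 ≈ -205.07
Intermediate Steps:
V(m, b) = -150 + b/2 (V(m, b) = (-300 + b)/2 = -150 + b/2)
H(h) = 2*h/(14 + h) (H(h) = (2*h)/(14 + h) = 2*h/(14 + h))
H(411) + V(-658, -114) = 2*411/(14 + 411) + (-150 + (½)*(-114)) = 2*411/425 + (-150 - 57) = 2*411*(1/425) - 207 = 822/425 - 207 = -87153/425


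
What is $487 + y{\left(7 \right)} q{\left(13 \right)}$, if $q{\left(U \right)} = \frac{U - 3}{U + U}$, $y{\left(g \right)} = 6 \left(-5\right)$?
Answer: $\frac{6181}{13} \approx 475.46$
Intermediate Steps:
$y{\left(g \right)} = -30$
$q{\left(U \right)} = \frac{-3 + U}{2 U}$
$487 + y{\left(7 \right)} q{\left(13 \right)} = 487 - 30 \frac{-3 + 13}{2 \cdot 13} = 487 - 30 \cdot \frac{1}{2} \cdot \frac{1}{13} \cdot 10 = 487 - \frac{150}{13} = \frac{6181}{13}$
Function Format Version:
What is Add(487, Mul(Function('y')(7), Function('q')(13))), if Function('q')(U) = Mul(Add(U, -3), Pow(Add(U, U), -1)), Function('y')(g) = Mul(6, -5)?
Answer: Rational(6181, 13) ≈ 475.46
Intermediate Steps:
Function('y')(g) = -30
Function('q')(U) = Mul(Rational(1, 2), Pow(U, -1), Add(-3, U)) (Function('q')(U) = Mul(Add(-3, U), Pow(Mul(2, U), -1)) = Mul(Add(-3, U), Mul(Rational(1, 2), Pow(U, -1))) = Mul(Rational(1, 2), Pow(U, -1), Add(-3, U)))
Add(487, Mul(Function('y')(7), Function('q')(13))) = Add(487, Mul(-30, Mul(Rational(1, 2), Pow(13, -1), Add(-3, 13)))) = Add(487, Mul(-30, Mul(Rational(1, 2), Rational(1, 13), 10))) = Add(487, Mul(-30, Rational(5, 13))) = Add(487, Rational(-150, 13)) = Rational(6181, 13)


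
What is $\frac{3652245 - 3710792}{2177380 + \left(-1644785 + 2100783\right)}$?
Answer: $- \frac{58547}{2633378} \approx -0.022233$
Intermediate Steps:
$\frac{3652245 - 3710792}{2177380 + \left(-1644785 + 2100783\right)} = - \frac{58547}{2177380 + 455998} = - \frac{58547}{2633378}$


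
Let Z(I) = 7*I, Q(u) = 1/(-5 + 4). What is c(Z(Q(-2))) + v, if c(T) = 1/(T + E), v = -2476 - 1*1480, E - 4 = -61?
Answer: -253185/64 ≈ -3956.0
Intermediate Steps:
E = -57 (E = 4 - 61 = -57)
Q(u) = -1 (Q(u) = 1/(-1) = -1)
v = -3956 (v = -2476 - 1480 = -3956)
c(T) = 1/(-57 + T) (c(T) = 1/(T - 57) = 1/(-57 + T))
c(Z(Q(-2))) + v = 1/(-57 + 7*(-1)) - 3956 = 1/(-57 - 7) - 3956 = 1/(-64) - 3956 = -1/64 - 3956 = -253185/64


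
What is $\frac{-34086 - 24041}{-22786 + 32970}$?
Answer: $- \frac{58127}{10184} \approx -5.7077$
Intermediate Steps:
$\frac{-34086 - 24041}{-22786 + 32970} = - \frac{58127}{10184}$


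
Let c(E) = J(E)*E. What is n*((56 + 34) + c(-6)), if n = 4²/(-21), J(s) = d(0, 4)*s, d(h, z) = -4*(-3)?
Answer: -2784/7 ≈ -397.71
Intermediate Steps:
d(h, z) = 12
J(s) = 12*s
c(E) = 12*E² (c(E) = (12*E)*E = 12*E²)
n = -16/21 (n = 16*(-1/21) = -16/21 ≈ -0.76190)
n*((56 + 34) + c(-6)) = -16*((56 + 34) + 12*(-6)²)/21 = -16*(90 + 12*36)/21 = -16*(90 + 432)/21 = -16/21*522 = -2784/7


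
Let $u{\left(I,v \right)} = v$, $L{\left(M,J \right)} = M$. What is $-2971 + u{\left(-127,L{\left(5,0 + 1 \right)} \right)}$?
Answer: $-2966$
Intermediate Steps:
$-2971 + u{\left(-127,L{\left(5,0 + 1 \right)} \right)} = -2971 + 5 = -2966$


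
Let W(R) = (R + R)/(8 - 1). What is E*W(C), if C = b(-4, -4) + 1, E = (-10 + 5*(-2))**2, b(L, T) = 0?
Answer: 800/7 ≈ 114.29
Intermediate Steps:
E = 400 (E = (-10 - 10)**2 = (-20)**2 = 400)
C = 1 (C = 0 + 1 = 1)
W(R) = 2*R/7 (W(R) = (2*R)/7 = (2*R)*(1/7) = 2*R/7)
E*W(C) = 400*((2/7)*1) = 400*(2/7) = 800/7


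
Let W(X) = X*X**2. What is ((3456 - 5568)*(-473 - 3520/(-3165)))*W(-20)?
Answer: -1682306560000/211 ≈ -7.9730e+9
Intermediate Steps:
W(X) = X**3
((3456 - 5568)*(-473 - 3520/(-3165)))*W(-20) = ((3456 - 5568)*(-473 - 3520/(-3165)))*(-20)**3 = -2112*(-473 - 3520*(-1/3165))*(-8000) = -2112*(-473 + 704/633)*(-8000) = -2112*(-298705/633)*(-8000) = (210288320/211)*(-8000) = -1682306560000/211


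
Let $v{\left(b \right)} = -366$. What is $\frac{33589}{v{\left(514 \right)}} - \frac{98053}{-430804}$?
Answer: $- \frac{7217194079}{78837132} \approx -91.546$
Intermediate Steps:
$\frac{33589}{v{\left(514 \right)}} - \frac{98053}{-430804} = \frac{33589}{-366} - \frac{98053}{-430804} = 33589 \left(- \frac{1}{366}\right) - - \frac{98053}{430804} = - \frac{33589}{366} + \frac{98053}{430804} = - \frac{7217194079}{78837132}$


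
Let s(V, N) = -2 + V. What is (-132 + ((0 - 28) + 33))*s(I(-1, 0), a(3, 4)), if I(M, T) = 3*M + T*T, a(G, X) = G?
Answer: 635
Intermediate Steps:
I(M, T) = T² + 3*M (I(M, T) = 3*M + T² = T² + 3*M)
(-132 + ((0 - 28) + 33))*s(I(-1, 0), a(3, 4)) = (-132 + ((0 - 28) + 33))*(-2 + (0² + 3*(-1))) = (-132 + (-28 + 33))*(-2 + (0 - 3)) = (-132 + 5)*(-2 - 3) = -127*(-5) = 635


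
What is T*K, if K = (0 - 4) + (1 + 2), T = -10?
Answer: 10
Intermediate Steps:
K = -1 (K = -4 + 3 = -1)
T*K = -10*(-1) = 10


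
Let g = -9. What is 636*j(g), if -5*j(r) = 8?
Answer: -5088/5 ≈ -1017.6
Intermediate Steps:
j(r) = -8/5 (j(r) = -⅕*8 = -8/5)
636*j(g) = 636*(-8/5) = -5088/5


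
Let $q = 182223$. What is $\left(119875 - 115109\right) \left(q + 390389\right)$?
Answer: $2729068792$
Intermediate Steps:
$\left(119875 - 115109\right) \left(q + 390389\right) = \left(119875 - 115109\right) \left(182223 + 390389\right) = 4766 \cdot 572612 = 2729068792$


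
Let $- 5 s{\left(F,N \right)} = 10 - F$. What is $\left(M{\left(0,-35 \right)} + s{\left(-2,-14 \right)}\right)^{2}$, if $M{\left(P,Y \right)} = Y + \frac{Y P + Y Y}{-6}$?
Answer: $\frac{52519009}{900} \approx 58354.0$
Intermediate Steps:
$s{\left(F,N \right)} = -2 + \frac{F}{5}$ ($s{\left(F,N \right)} = - \frac{10 - F}{5} = -2 + \frac{F}{5}$)
$M{\left(P,Y \right)} = Y - \frac{Y^{2}}{6} - \frac{P Y}{6}$ ($M{\left(P,Y \right)} = Y + \left(P Y + Y^{2}\right) \left(- \frac{1}{6}\right) = Y + \left(Y^{2} + P Y\right) \left(- \frac{1}{6}\right) = Y - \left(\frac{Y^{2}}{6} + \frac{P Y}{6}\right) = Y - \frac{Y^{2}}{6} - \frac{P Y}{6}$)
$\left(M{\left(0,-35 \right)} + s{\left(-2,-14 \right)}\right)^{2} = \left(\frac{1}{6} \left(-35\right) \left(6 - 0 - -35\right) + \left(-2 + \frac{1}{5} \left(-2\right)\right)\right)^{2} = \left(\frac{1}{6} \left(-35\right) \left(6 + 0 + 35\right) - \frac{12}{5}\right)^{2} = \left(\frac{1}{6} \left(-35\right) 41 - \frac{12}{5}\right)^{2} = \left(- \frac{1435}{6} - \frac{12}{5}\right)^{2} = \left(- \frac{7247}{30}\right)^{2} = \frac{52519009}{900}$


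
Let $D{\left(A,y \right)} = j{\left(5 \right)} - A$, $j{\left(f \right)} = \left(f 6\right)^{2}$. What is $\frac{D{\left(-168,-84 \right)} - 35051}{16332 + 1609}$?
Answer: $- \frac{33983}{17941} \approx -1.8942$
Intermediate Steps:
$j{\left(f \right)} = 36 f^{2}$ ($j{\left(f \right)} = \left(6 f\right)^{2} = 36 f^{2}$)
$D{\left(A,y \right)} = 900 - A$ ($D{\left(A,y \right)} = 36 \cdot 5^{2} - A = 36 \cdot 25 - A = 900 - A$)
$\frac{D{\left(-168,-84 \right)} - 35051}{16332 + 1609} = \frac{\left(900 - -168\right) - 35051}{16332 + 1609} = \frac{\left(900 + 168\right) - 35051}{17941} = \left(1068 - 35051\right) \frac{1}{17941} = \left(-33983\right) \frac{1}{17941} = - \frac{33983}{17941}$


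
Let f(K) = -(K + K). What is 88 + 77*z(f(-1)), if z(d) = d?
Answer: 242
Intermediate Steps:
f(K) = -2*K
88 + 77*z(f(-1)) = 88 + 77*(-2*(-1)) = 88 + 77*2 = 88 + 154 = 242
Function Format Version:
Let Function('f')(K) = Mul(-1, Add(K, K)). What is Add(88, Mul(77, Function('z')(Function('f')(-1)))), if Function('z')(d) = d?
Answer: 242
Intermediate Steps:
Function('f')(K) = Mul(-2, K) (Function('f')(K) = Mul(-1, Mul(2, K)) = Mul(-2, K))
Add(88, Mul(77, Function('z')(Function('f')(-1)))) = Add(88, Mul(77, Mul(-2, -1))) = Add(88, Mul(77, 2)) = Add(88, 154) = 242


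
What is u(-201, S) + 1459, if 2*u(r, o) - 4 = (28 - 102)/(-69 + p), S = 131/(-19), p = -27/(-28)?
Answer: 2784241/1905 ≈ 1461.5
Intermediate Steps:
p = 27/28 (p = -27*(-1/28) = 27/28 ≈ 0.96429)
S = -131/19 (S = 131*(-1/19) = -131/19 ≈ -6.8947)
u(r, o) = 4846/1905 (u(r, o) = 2 + ((28 - 102)/(-69 + 27/28))/2 = 2 + (-74/(-1905/28))/2 = 2 + (-74*(-28/1905))/2 = 2 + (½)*(2072/1905) = 2 + 1036/1905 = 4846/1905)
u(-201, S) + 1459 = 4846/1905 + 1459 = 2784241/1905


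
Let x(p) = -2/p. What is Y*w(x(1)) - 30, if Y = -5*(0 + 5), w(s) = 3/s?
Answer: 15/2 ≈ 7.5000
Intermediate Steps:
Y = -25 (Y = -5*5 = -25)
Y*w(x(1)) - 30 = -75/((-2/1)) - 30 = -75/((-2*1)) - 30 = -75/(-2) - 30 = -75*(-1)/2 - 30 = -25*(-3/2) - 30 = 75/2 - 30 = 15/2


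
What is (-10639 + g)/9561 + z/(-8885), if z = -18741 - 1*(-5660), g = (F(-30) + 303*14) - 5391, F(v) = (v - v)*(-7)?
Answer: 20331061/84949485 ≈ 0.23933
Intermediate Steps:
F(v) = 0 (F(v) = 0*(-7) = 0)
g = -1149 (g = (0 + 303*14) - 5391 = (0 + 4242) - 5391 = 4242 - 5391 = -1149)
z = -13081 (z = -18741 + 5660 = -13081)
(-10639 + g)/9561 + z/(-8885) = (-10639 - 1149)/9561 - 13081/(-8885) = -11788*1/9561 - 13081*(-1/8885) = -11788/9561 + 13081/8885 = 20331061/84949485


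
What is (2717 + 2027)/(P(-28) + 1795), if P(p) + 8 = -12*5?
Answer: 4744/1727 ≈ 2.7470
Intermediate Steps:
P(p) = -68 (P(p) = -8 - 12*5 = -8 - 60 = -68)
(2717 + 2027)/(P(-28) + 1795) = (2717 + 2027)/(-68 + 1795) = 4744/1727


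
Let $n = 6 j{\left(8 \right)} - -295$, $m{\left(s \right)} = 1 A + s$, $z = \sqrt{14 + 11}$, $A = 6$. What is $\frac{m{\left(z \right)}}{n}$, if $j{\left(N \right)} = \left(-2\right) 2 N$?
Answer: $\frac{11}{103} \approx 0.1068$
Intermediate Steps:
$j{\left(N \right)} = - 4 N$
$z = 5$ ($z = \sqrt{25} = 5$)
$m{\left(s \right)} = 6 + s$ ($m{\left(s \right)} = 1 \cdot 6 + s = 6 + s$)
$n = 103$ ($n = 6 \left(\left(-4\right) 8\right) - -295 = 6 \left(-32\right) + 295 = -192 + 295 = 103$)
$\frac{m{\left(z \right)}}{n} = \frac{6 + 5}{103} = 11 \cdot \frac{1}{103} = \frac{11}{103}$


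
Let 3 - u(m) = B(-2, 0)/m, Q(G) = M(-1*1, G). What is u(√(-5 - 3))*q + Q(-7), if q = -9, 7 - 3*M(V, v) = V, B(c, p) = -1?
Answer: -73/3 + 9*I*√2/4 ≈ -24.333 + 3.182*I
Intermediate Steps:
M(V, v) = 7/3 - V/3
Q(G) = 8/3 (Q(G) = 7/3 - (-1)/3 = 7/3 - ⅓*(-1) = 7/3 + ⅓ = 8/3)
u(m) = 3 + 1/m (u(m) = 3 - (-1)/m = 3 + 1/m)
u(√(-5 - 3))*q + Q(-7) = (3 + 1/(√(-5 - 3)))*(-9) + 8/3 = (3 + 1/(√(-8)))*(-9) + 8/3 = (3 + 1/(2*I*√2))*(-9) + 8/3 = (3 - I*√2/4)*(-9) + 8/3 = (-27 + 9*I*√2/4) + 8/3 = -73/3 + 9*I*√2/4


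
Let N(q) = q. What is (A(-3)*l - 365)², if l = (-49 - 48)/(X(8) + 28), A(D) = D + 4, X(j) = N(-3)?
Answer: 85045284/625 ≈ 1.3607e+5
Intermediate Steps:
X(j) = -3
A(D) = 4 + D
l = -97/25 (l = (-49 - 48)/(-3 + 28) = -97/25 ≈ -3.8800)
(A(-3)*l - 365)² = ((4 - 3)*(-97/25) - 365)² = (1*(-97/25) - 365)² = (-97/25 - 365)² = (-9222/25)² = 85045284/625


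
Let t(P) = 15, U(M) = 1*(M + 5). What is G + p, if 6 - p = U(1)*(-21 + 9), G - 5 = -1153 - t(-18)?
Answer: -1085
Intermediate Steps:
U(M) = 5 + M (U(M) = 1*(5 + M) = 5 + M)
G = -1163 (G = 5 + (-1153 - 1*15) = 5 + (-1153 - 15) = 5 - 1168 = -1163)
p = 78 (p = 6 - (5 + 1)*(-21 + 9) = 6 - 6*(-12) = 6 - 1*(-72) = 6 + 72 = 78)
G + p = -1163 + 78 = -1085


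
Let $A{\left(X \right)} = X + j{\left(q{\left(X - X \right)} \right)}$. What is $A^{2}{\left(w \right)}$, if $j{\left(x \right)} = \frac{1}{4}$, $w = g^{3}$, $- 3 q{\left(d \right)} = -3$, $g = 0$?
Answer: $\frac{1}{16} \approx 0.0625$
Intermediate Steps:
$q{\left(d \right)} = 1$ ($q{\left(d \right)} = \left(- \frac{1}{3}\right) \left(-3\right) = 1$)
$w = 0$ ($w = 0^{3} = 0$)
$j{\left(x \right)} = \frac{1}{4}$
$A{\left(X \right)} = \frac{1}{4} + X$ ($A{\left(X \right)} = X + \frac{1}{4} = \frac{1}{4} + X$)
$A^{2}{\left(w \right)} = \left(\frac{1}{4} + 0\right)^{2} = \left(\frac{1}{4}\right)^{2} = \frac{1}{16}$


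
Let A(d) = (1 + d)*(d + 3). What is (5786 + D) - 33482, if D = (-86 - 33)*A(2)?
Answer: -29481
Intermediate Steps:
A(d) = (1 + d)*(3 + d)
D = -1785 (D = (-86 - 33)*(3 + 2² + 4*2) = -119*(3 + 4 + 8) = -119*15 = -1785)
(5786 + D) - 33482 = (5786 - 1785) - 33482 = 4001 - 33482 = -29481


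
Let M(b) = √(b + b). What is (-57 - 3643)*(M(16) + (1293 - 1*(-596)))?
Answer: -6989300 - 14800*√2 ≈ -7.0102e+6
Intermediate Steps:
M(b) = √2*√b (M(b) = √(2*b) = √2*√b)
(-57 - 3643)*(M(16) + (1293 - 1*(-596))) = (-57 - 3643)*(√2*√16 + (1293 - 1*(-596))) = -3700*(√2*4 + (1293 + 596)) = -3700*(4*√2 + 1889) = -3700*(1889 + 4*√2) = -6989300 - 14800*√2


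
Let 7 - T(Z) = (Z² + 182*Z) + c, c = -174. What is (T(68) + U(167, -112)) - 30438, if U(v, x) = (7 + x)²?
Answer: -36232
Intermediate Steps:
T(Z) = 181 - Z² - 182*Z (T(Z) = 7 - ((Z² + 182*Z) - 174) = 7 - (-174 + Z² + 182*Z) = 7 + (174 - Z² - 182*Z) = 181 - Z² - 182*Z)
(T(68) + U(167, -112)) - 30438 = ((181 - 1*68² - 182*68) + (7 - 112)²) - 30438 = ((181 - 1*4624 - 12376) + (-105)²) - 30438 = ((181 - 4624 - 12376) + 11025) - 30438 = (-16819 + 11025) - 30438 = -5794 - 30438 = -36232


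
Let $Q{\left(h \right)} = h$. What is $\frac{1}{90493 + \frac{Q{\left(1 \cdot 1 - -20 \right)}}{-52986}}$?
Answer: $\frac{17662}{1598287359} \approx 1.1051 \cdot 10^{-5}$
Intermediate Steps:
$\frac{1}{90493 + \frac{Q{\left(1 \cdot 1 - -20 \right)}}{-52986}} = \frac{1}{90493 + \frac{1 \cdot 1 - -20}{-52986}} = \frac{1}{90493 + \left(1 + 20\right) \left(- \frac{1}{52986}\right)} = \frac{1}{90493 + 21 \left(- \frac{1}{52986}\right)} = \frac{1}{90493 - \frac{7}{17662}} = \frac{1}{\frac{1598287359}{17662}} = \frac{17662}{1598287359}$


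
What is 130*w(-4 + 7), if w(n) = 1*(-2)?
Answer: -260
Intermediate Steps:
w(n) = -2
130*w(-4 + 7) = 130*(-2) = -260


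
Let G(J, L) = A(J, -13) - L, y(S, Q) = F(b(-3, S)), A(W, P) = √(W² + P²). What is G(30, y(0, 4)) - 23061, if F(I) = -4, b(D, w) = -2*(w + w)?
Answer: -23057 + √1069 ≈ -23024.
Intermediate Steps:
A(W, P) = √(P² + W²)
b(D, w) = -4*w
y(S, Q) = -4
G(J, L) = √(169 + J²) - L (G(J, L) = √((-13)² + J²) - L = √(169 + J²) - L)
G(30, y(0, 4)) - 23061 = (√(169 + 30²) - 1*(-4)) - 23061 = (√(169 + 900) + 4) - 23061 = (√1069 + 4) - 23061 = (4 + √1069) - 23061 = -23057 + √1069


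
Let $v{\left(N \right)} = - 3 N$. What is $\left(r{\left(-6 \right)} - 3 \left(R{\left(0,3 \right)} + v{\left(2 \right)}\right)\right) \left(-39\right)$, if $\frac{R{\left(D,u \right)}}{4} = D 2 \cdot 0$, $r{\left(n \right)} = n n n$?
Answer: $7722$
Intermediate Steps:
$r{\left(n \right)} = n^{3}$ ($r{\left(n \right)} = n^{2} n = n^{3}$)
$R{\left(D,u \right)} = 0$ ($R{\left(D,u \right)} = 4 D 2 \cdot 0 = 4 \cdot 2 D 0 = 4 \cdot 0 = 0$)
$\left(r{\left(-6 \right)} - 3 \left(R{\left(0,3 \right)} + v{\left(2 \right)}\right)\right) \left(-39\right) = \left(\left(-6\right)^{3} - 3 \left(0 - 6\right)\right) \left(-39\right) = \left(-216 - 3 \left(0 - 6\right)\right) \left(-39\right) = \left(-216 - -18\right) \left(-39\right) = \left(-216 + 18\right) \left(-39\right) = \left(-198\right) \left(-39\right) = 7722$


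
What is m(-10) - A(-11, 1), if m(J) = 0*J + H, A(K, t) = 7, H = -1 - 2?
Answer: -10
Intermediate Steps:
H = -3
m(J) = -3 (m(J) = 0*J - 3 = 0 - 3 = -3)
m(-10) - A(-11, 1) = -3 - 1*7 = -3 - 7 = -10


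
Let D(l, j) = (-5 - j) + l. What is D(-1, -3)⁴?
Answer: 81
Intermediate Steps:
D(l, j) = -5 + l - j
D(-1, -3)⁴ = (-5 - 1 - 1*(-3))⁴ = (-5 - 1 + 3)⁴ = (-3)⁴ = 81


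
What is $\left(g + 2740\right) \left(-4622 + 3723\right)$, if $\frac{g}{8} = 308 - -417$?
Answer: $-7677460$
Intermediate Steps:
$g = 5800$ ($g = 8 \left(308 - -417\right) = 8 \left(308 + 417\right) = 8 \cdot 725 = 5800$)
$\left(g + 2740\right) \left(-4622 + 3723\right) = \left(5800 + 2740\right) \left(-4622 + 3723\right) = 8540 \left(-899\right) = -7677460$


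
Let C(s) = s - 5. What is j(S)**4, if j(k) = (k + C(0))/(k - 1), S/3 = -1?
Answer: 16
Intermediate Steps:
S = -3 (S = 3*(-1) = -3)
C(s) = -5 + s
j(k) = (-5 + k)/(-1 + k) (j(k) = (k + (-5 + 0))/(k - 1) = (k - 5)/(-1 + k) = (-5 + k)/(-1 + k))
j(S)**4 = ((-5 - 3)/(-1 - 3))**4 = (-8/(-4))**4 = (-1/4*(-8))**4 = 2**4 = 16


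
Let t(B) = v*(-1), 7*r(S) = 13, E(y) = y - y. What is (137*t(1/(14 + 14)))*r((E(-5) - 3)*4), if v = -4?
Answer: 7124/7 ≈ 1017.7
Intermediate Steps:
E(y) = 0
r(S) = 13/7 (r(S) = (1/7)*13 = 13/7)
t(B) = 4 (t(B) = -4*(-1) = 4)
(137*t(1/(14 + 14)))*r((E(-5) - 3)*4) = (137*4)*(13/7) = 548*(13/7) = 7124/7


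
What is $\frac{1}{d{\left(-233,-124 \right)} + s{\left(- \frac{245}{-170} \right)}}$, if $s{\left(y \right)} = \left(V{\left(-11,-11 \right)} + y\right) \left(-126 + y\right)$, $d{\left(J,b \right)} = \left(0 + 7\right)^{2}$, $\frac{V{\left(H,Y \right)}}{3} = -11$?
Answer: $\frac{1156}{4600799} \approx 0.00025126$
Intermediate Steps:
$V{\left(H,Y \right)} = -33$ ($V{\left(H,Y \right)} = 3 \left(-11\right) = -33$)
$d{\left(J,b \right)} = 49$ ($d{\left(J,b \right)} = 7^{2} = 49$)
$s{\left(y \right)} = \left(-126 + y\right) \left(-33 + y\right)$ ($s{\left(y \right)} = \left(-33 + y\right) \left(-126 + y\right) = \left(-126 + y\right) \left(-33 + y\right)$)
$\frac{1}{d{\left(-233,-124 \right)} + s{\left(- \frac{245}{-170} \right)}} = \frac{1}{49 + \left(4158 + \left(- \frac{245}{-170}\right)^{2} - 159 \left(- \frac{245}{-170}\right)\right)} = \frac{1}{49 + \left(4158 + \left(\left(-245\right) \left(- \frac{1}{170}\right)\right)^{2} - 159 \left(\left(-245\right) \left(- \frac{1}{170}\right)\right)\right)} = \frac{1}{49 + \left(4158 + \left(\frac{49}{34}\right)^{2} - \frac{7791}{34}\right)} = \frac{1}{49 + \left(4158 + \frac{2401}{1156} - \frac{7791}{34}\right)} = \frac{1}{49 + \frac{4544155}{1156}} = \frac{1}{\frac{4600799}{1156}} = \frac{1156}{4600799}$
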